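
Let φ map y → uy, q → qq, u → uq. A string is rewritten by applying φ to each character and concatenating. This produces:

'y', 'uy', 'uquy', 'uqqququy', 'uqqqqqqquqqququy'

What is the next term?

uqqqqqqqqqqqqqqquqqqqqqquqqququy

Replace each of the 16 characters of uqqqqqqquqqququy in place — uq qq qq qq qq qq qq qq uq qq qq qq uq qq uq uy — and concatenate.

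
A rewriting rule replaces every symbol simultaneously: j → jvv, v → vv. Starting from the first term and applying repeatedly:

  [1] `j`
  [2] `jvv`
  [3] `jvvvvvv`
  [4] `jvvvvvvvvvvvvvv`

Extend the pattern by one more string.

jvvvvvvvvvvvvvvvvvvvvvvvvvvvvvv

φ(jvvvvvvvvvvvvvv) expands symbol-by-symbol to jvv vv vv vv vv vv vv vv vv vv vv vv vv vv vv; joining the 15 pieces gives the next term.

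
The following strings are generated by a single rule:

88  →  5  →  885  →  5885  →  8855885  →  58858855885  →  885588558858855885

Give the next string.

58858855885885588558858855885

This is a Fibonacci-style word recurrence s(k) = s(k−2)·s(k−1): e.g. 88·5 = 885.
Continuing: 58858855885 · 885588558858855885 gives term 8.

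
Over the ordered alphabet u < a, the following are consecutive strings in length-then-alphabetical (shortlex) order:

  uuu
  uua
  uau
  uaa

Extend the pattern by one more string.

auu

Find the rightmost character of uaa below a, bump it to the next letter, and reset everything to its right to u.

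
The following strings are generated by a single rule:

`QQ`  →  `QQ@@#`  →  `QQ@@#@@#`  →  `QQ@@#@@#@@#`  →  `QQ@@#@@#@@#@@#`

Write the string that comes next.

The strings grow by a fixed suffix @@# each time.
So the next term is QQ@@#@@#@@#@@#·@@#.

QQ@@#@@#@@#@@#@@#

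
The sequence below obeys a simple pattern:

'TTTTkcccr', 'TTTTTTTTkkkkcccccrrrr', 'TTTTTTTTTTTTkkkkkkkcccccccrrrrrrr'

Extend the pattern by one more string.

TTTTTTTTTTTTTTTTkkkkkkkkkkcccccccccrrrrrrrrrr

Term n consists of 4n T's, followed by 3n-2 k's, followed by 2n+1 c's, followed by 3n-2 r's (n = 1, 2, …).
For the next term, n = 4, so the run lengths are 16, 10, 9, 10.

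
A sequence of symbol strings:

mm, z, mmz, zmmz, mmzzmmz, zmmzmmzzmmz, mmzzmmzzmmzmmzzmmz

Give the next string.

From term 3 onward, concatenate the second-to-last term with the last: mm·z = mmz, z·mmz = zmmz, …
The next term joins zmmzmmzzmmz and mmzzmmzzmmzmmzzmmz.

zmmzmmzzmmzmmzzmmzzmmzmmzzmmz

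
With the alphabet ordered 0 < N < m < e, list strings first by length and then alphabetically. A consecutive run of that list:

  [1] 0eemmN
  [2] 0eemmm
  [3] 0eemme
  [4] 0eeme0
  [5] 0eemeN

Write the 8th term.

0eee00

Stepping forward 3 times from 0eemeN: 0eemeN → 0eemem → 0eemee, then the target.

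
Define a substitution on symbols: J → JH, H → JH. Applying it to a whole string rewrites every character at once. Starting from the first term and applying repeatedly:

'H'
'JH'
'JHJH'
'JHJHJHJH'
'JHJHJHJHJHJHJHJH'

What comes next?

Applying the rule to each of the 16 symbols of JHJHJHJHJHJHJHJH gives the pieces JH JH JH JH JH JH JH JH JH JH JH JH JH JH JH JH, which concatenate to the answer.

JHJHJHJHJHJHJHJHJHJHJHJHJHJHJHJH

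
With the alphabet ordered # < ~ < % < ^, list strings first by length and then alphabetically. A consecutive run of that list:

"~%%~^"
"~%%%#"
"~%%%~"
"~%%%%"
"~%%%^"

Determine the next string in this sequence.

The successor of ~%%%^ increments the rightmost position that isn't already ^ and resets every position after it to #.

~%%^#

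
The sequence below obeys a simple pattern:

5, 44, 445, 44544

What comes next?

Each term (from the third on) is the previous term followed by the one before it: term 3 = 44·5 = 445.
The next term joins 44544 and 445.

44544445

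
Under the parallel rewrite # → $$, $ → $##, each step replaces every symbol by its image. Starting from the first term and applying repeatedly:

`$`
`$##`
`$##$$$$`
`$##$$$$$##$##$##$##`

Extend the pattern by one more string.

φ($##$$$$$##$##$##$##) expands symbol-by-symbol to $## $$ $$ $## $## $## $## $## $$ $$ $## $$ $$ $## $$ $$ $## $$ $$; joining the 19 pieces gives the next term.

$##$$$$$##$##$##$##$##$$$$$##$$$$$##$$$$$##$$$$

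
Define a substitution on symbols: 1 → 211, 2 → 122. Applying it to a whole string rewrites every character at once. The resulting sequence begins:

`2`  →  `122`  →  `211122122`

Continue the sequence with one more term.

122211211211122122211122122

Rewriting each symbol of 211122122: 2→122, 1→211, 1→211, 1→211, 2→122, 2→122, 1→211, 2→122, 2→122, which concatenates to 122 211 211 211 122 122 211 122 122.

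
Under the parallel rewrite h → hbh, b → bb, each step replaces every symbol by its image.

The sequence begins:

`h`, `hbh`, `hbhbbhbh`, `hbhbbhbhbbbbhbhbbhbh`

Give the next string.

hbhbbhbhbbbbhbhbbhbhbbbbbbbbhbhbbhbhbbbbhbhbbhbh

Applying the rule to each of the 20 symbols of hbhbbhbhbbbbhbhbbhbh gives the pieces hbh bb hbh bb bb hbh bb hbh bb bb bb bb hbh bb hbh bb bb hbh bb hbh, which concatenate to the answer.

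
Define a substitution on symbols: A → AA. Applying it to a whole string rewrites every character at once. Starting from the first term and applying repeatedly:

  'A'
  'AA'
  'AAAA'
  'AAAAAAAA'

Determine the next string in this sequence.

Expanding AAAAAAAA: A→AA, A→AA, A→AA, A→AA, A→AA, A→AA, A→AA, A→AA. Concatenated: AA AA AA AA AA AA AA AA.

AAAAAAAAAAAAAAAA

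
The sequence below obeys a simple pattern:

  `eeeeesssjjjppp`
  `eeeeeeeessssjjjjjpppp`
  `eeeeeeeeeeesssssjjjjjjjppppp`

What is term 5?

Term n consists of 3n-1 e's, followed by n+1 s's, followed by 2n-1 j's, followed by n+1 p's, where the shown terms are n = 2, 3, 4.
For term 5, n = 6, so the run lengths are 17, 7, 11, 7.

eeeeeeeeeeeeeeeeesssssssjjjjjjjjjjjppppppp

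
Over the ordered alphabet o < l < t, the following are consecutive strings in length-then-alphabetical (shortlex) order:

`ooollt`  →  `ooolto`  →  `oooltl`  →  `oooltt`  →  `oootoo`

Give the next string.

Treat oootoo as a base-3 numeral over the given alphabet and add one, carrying through any trailing t's.

oootol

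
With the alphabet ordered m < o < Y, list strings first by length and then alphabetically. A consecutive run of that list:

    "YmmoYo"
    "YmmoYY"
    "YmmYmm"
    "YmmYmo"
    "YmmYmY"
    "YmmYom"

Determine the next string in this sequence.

YmmYoo

Treat YmmYom as a base-3 numeral over the given alphabet and add one, carrying through any trailing Y's.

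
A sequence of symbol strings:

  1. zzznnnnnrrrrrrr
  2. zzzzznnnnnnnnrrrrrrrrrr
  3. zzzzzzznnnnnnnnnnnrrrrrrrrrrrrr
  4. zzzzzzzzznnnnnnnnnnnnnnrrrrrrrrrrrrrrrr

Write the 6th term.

zzzzzzzzzzzzznnnnnnnnnnnnnnnnnnnnrrrrrrrrrrrrrrrrrrrrrr

The n-th term is 2n-1 z's then 3n-1 n's then 3n+1 r's, where the shown terms are n = 2, 3, 4, 5.
Setting n = 7 gives 13, 20, 22 characters in each block.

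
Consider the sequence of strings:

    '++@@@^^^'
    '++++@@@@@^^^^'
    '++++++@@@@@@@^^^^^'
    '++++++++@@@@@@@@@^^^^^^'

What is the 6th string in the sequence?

Term n consists of 2n +'s, followed by 2n+1 @'s, followed by n+2 ^'s (n = 1, 2, …).
For term 6, n = 6, so the run lengths are 12, 13, 8.

++++++++++++@@@@@@@@@@@@@^^^^^^^^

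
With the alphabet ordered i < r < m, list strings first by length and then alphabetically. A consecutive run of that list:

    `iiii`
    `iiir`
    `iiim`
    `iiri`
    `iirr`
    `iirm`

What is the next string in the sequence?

Find the rightmost character of iirm below m, bump it to the next letter, and reset everything to its right to i.

iimi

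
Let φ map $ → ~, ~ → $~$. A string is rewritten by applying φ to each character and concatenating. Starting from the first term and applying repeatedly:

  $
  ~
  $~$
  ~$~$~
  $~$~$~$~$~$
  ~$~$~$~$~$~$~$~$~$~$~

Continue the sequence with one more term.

Replace each of the 21 characters of ~$~$~$~$~$~$~$~$~$~$~ in place — $~$ ~ $~$ ~ $~$ ~ $~$ ~ $~$ ~ $~$ ~ $~$ ~ $~$ ~ $~$ ~ $~$ ~ $~$ — and concatenate.

$~$~$~$~$~$~$~$~$~$~$~$~$~$~$~$~$~$~$~$~$~$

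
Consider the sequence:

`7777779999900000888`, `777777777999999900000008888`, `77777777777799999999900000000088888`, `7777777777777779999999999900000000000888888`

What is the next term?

777777777777777777999999999999900000000000008888888

The n-th term is 3n 7's then 2n+1 9's then 2n+1 0's then n+1 8's, where the shown terms are n = 2, 3, 4, 5.
At n = 6 the blocks have lengths 18, 13, 13, 7.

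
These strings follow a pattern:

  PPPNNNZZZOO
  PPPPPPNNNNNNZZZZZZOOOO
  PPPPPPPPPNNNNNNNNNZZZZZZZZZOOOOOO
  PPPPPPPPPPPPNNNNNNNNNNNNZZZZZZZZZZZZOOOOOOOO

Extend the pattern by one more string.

The n-th term is 3n P's then 3n N's then 3n Z's then 2n O's (n = 1, 2, …).
At n = 5 the blocks have lengths 15, 15, 15, 10.

PPPPPPPPPPPPPPPNNNNNNNNNNNNNNNZZZZZZZZZZZZZZZOOOOOOOOOO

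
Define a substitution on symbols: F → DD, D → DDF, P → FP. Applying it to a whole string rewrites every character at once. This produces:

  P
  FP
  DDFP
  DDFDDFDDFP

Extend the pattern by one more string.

DDFDDFDDDDFDDFDDDDFDDFDDFP

Apply φ to DDFDDFDDFP symbol by symbol: D→DDF, D→DDF, F→DD, D→DDF, D→DDF, F→DD, D→DDF, D→DDF, F→DD, P→FP; joined: DDF DDF DD DDF DDF DD DDF DDF DD FP.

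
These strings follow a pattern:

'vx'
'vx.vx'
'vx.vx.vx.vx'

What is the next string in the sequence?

Each string is two copies of the previous one joined by '.'.
So the next term is two copies of vx.vx.vx.vx with '.' between the halves.

vx.vx.vx.vx.vx.vx.vx.vx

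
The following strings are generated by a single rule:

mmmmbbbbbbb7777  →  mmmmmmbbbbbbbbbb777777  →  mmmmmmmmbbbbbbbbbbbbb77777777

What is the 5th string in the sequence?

mmmmmmmmmmmmbbbbbbbbbbbbbbbbbbb777777777777

Term n consists of 2n m's, followed by 3n+1 b's, followed by 2n 7's, where the shown terms are n = 2, 3, 4.
At n = 6 the blocks have lengths 12, 19, 12.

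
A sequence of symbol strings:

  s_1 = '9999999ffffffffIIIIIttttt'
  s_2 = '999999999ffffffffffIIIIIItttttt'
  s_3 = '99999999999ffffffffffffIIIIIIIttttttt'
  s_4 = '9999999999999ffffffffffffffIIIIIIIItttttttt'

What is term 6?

99999999999999999ffffffffffffffffffIIIIIIIIIItttttttttt

Reading off run lengths: 9 runs 7, 9, 11, 13; f runs 8, 10, 12, 14; I runs 5, 6, 7, 8; t runs 5, 6, 7, 8 — each is linear in n, where the shown terms are n = 3, 4, 5, 6.
For term 6, n = 8, so the run lengths are 17, 18, 10, 10.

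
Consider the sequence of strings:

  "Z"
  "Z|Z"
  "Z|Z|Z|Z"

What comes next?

Each string is two copies of the previous one joined by '|'.
Doubling Z|Z|Z|Z with '|' between the halves:

Z|Z|Z|Z|Z|Z|Z|Z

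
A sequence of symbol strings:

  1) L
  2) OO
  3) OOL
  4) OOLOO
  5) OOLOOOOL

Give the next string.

OOLOOOOLOOLOO

Each term (from the third on) is the previous term followed by the one before it: term 3 = OO·L = OOL.
So term 6 is OOLOOOOL·OOLOO.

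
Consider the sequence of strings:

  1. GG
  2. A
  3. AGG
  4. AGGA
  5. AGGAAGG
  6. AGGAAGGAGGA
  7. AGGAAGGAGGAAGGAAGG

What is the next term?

From term 3 onward, concatenate the last term with the second-to-last: A·GG = AGG, AGG·A = AGGA, …
Continuing: AGGAAGGAGGAAGGAAGG · AGGAAGGAGGA gives term 8.

AGGAAGGAGGAAGGAAGGAGGAAGGAGGA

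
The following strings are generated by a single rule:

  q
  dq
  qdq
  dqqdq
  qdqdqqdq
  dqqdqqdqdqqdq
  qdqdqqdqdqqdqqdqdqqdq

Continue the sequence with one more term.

dqqdqqdqdqqdqqdqdqqdqdqqdqqdqdqqdq

Each term (from the third on) is the two preceding terms concatenated in order: term 3 = q·dq = qdq.
Continuing: dqqdqqdqdqqdq · qdqdqqdqdqqdqqdqdqqdq gives term 8.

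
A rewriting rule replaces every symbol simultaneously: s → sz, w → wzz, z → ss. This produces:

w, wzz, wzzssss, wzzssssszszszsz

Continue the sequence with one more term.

wzzssssszszszszszssszssszssszss

Replace each of the 15 characters of wzzssssszszszsz in place — wzz ss ss sz sz sz sz sz ss sz ss sz ss sz ss — and concatenate.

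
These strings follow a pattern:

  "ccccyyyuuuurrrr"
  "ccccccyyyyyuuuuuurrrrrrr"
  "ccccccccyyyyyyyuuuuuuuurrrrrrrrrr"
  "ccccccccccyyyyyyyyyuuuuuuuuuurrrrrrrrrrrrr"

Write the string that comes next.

ccccccccccccyyyyyyyyyyyuuuuuuuuuuuurrrrrrrrrrrrrrrr

Reading off run lengths: c runs 4, 6, 8, 10; y runs 3, 5, 7, 9; u runs 4, 6, 8, 10; r runs 4, 7, 10, 13 — each is linear in n, where the shown terms are n = 2, 3, 4, 5.
At n = 6 the blocks have lengths 12, 11, 12, 16.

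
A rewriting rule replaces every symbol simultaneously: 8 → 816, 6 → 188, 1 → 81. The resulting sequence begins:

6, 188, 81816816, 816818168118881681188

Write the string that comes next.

Replace each of the 21 characters of 816818168118881681188 in place — 816 81 188 816 81 816 81 188 816 81 81 816 816 816 81 188 816 81 81 816 816 — and concatenate.

8168118881681816811888168181816816816811888168181816816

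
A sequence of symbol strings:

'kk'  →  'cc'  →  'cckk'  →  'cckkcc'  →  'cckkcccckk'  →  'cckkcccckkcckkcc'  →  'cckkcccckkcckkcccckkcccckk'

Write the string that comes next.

From term 3 onward, concatenate the last term with the second-to-last: cc·kk = cckk, cckk·cc = cckkcc, …
So term 8 is cckkcccckkcckkcccckkcccckk·cckkcccckkcckkcc.

cckkcccckkcckkcccckkcccckkcckkcccckkcckkcc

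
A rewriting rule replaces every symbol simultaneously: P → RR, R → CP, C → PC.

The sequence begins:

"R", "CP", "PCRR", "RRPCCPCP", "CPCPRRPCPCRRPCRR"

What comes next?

Rewriting the 16 symbols of CPCPRRPCPCRRPCRR one by one yields PC RR PC RR CP CP RR PC RR PC CP CP RR PC CP CP; concatenated:

PCRRPCRRCPCPRRPCRRPCCPCPRRPCCPCP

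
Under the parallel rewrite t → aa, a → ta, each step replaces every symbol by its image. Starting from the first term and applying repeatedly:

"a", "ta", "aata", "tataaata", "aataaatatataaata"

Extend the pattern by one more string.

Applying the rule to each of the 16 symbols of aataaatatataaata gives the pieces ta ta aa ta ta ta aa ta aa ta aa ta ta ta aa ta, which concatenate to the answer.

tataaatatataaataaataaatatataaata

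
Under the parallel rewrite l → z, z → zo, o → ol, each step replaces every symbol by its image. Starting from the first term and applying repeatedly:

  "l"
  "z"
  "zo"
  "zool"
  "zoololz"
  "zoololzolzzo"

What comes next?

Expanding zoololzolzzo: z→zo, o→ol, o→ol, l→z, o→ol, l→z, z→zo, o→ol, l→z, z→zo, z→zo, o→ol. Concatenated: zo ol ol z ol z zo ol z zo zo ol.

zoololzolzzoolzzozool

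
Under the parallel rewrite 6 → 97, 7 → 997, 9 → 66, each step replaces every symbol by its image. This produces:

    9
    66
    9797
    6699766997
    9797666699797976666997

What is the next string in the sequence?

Replace each of the 22 characters of 9797666699797976666997 in place — 66 997 66 997 97 97 97 97 66 66 997 66 997 66 997 97 97 97 97 66 66 997 — and concatenate.

66997669979797979766669976699766997979797976666997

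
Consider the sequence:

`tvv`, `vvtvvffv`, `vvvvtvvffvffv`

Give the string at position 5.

vvvvvvvvtvvffvffvffvffv

Every step adds vv to the front and ffv to the end of the previous string.
From vvvvtvvffvffv, 2 further steps: vvvvtvvffvffv → vvvvvvtvvffvffvffv → (answer).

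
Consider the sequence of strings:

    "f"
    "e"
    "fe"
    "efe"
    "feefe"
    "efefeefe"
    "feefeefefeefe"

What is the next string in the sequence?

efefeefefeefeefefeefe

From term 3 onward, concatenate the second-to-last term with the last: f·e = fe, e·fe = efe, …
So term 8 is efefeefe·feefeefefeefe.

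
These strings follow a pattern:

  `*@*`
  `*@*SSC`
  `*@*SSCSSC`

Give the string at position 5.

Every step adds SSC to the end: s(k+1) = s(k)·SSC.
From *@*SSCSSC, 2 further steps: *@*SSCSSC → *@*SSCSSCSSC → (answer).

*@*SSCSSCSSCSSC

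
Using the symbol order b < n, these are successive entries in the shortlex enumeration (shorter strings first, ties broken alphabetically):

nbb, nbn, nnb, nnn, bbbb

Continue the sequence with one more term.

Treat bbbb as a base-2 numeral over the given alphabet and add one, carrying through any trailing n's.

bbbn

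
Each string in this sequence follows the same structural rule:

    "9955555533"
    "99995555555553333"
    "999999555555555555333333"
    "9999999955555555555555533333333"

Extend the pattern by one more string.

99999999995555555555555555553333333333

Term n consists of 2n 9's, followed by 3n+3 5's, followed by 2n 3's (n = 1, 2, …).
Setting n = 5 gives 10, 18, 10 characters in each block.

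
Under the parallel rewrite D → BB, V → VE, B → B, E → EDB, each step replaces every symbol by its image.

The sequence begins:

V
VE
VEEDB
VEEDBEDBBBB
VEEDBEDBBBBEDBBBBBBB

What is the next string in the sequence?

VEEDBEDBBBBEDBBBBBBBEDBBBBBBBBBB

Applying the rule to each of the 20 symbols of VEEDBEDBBBBEDBBBBBBB gives the pieces VE EDB EDB BB B EDB BB B B B B EDB BB B B B B B B B, which concatenate to the answer.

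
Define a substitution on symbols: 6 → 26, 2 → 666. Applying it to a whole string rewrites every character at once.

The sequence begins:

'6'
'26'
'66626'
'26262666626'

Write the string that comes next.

66626666266662626262666626

Apply φ to 26262666626 symbol by symbol: 2→666, 6→26, 2→666, 6→26, 2→666, 6→26, 6→26, 6→26, 6→26, 2→666, 6→26; joined: 666 26 666 26 666 26 26 26 26 666 26.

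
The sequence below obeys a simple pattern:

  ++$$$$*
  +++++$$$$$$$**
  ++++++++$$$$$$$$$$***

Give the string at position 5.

Each string has the form +^{3n-1} $^{3n+1} *^{n} (n = 1, 2, …).
For term 5, n = 5, so the run lengths are 14, 16, 5.

++++++++++++++$$$$$$$$$$$$$$$$*****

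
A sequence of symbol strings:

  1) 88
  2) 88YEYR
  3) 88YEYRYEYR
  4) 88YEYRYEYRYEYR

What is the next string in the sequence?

Every step adds YEYR to the end: s(k+1) = s(k)·YEYR.
One more step from 88YEYRYEYRYEYR gives the answer.

88YEYRYEYRYEYRYEYR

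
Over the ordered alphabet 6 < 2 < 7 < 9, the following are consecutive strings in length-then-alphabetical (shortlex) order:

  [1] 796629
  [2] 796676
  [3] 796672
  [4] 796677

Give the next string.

Treat 796677 as a base-4 numeral over the given alphabet and add one, carrying through any trailing 9's.

796679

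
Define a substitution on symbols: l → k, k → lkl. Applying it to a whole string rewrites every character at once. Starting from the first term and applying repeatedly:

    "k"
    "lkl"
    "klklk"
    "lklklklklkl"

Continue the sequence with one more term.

klklklklklklklklklklk

Apply φ to lklklklklkl symbol by symbol: l→k, k→lkl, l→k, k→lkl, l→k, k→lkl, l→k, k→lkl, l→k, k→lkl, l→k; joined: k lkl k lkl k lkl k lkl k lkl k.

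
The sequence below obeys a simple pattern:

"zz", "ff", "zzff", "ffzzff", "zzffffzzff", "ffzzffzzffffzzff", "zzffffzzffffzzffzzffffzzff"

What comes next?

This is a Fibonacci-style word recurrence s(k) = s(k−2)·s(k−1): e.g. zz·ff = zzff.
So term 8 is ffzzffzzffffzzff·zzffffzzffffzzffzzffffzzff.

ffzzffzzffffzzffzzffffzzffffzzffzzffffzzff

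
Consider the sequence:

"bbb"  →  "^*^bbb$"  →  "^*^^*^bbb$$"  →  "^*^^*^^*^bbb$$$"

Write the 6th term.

Each term wraps the previous one in ^*^ on the left and $ on the right.
From ^*^^*^^*^bbb$$$, 2 further steps: ^*^^*^^*^bbb$$$ → ^*^^*^^*^^*^bbb$$$$ → (answer).

^*^^*^^*^^*^^*^bbb$$$$$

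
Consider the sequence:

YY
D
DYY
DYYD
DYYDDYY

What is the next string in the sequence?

DYYDDYYDYYD

This is a Fibonacci-style word recurrence s(k) = s(k−1)·s(k−2): e.g. D·YY = DYY.
Continuing: DYYDDYY · DYYD gives term 6.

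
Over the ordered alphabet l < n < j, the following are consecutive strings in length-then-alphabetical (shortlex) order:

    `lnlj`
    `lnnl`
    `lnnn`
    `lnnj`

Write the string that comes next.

The successor of lnnj increments the rightmost position that isn't already j and resets every position after it to l.

lnjl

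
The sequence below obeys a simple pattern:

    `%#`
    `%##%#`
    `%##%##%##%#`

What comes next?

Each string is two copies of the previous one joined by '#'.
Doubling %##%##%##%# with '#' between the halves:

%##%##%##%##%##%##%##%#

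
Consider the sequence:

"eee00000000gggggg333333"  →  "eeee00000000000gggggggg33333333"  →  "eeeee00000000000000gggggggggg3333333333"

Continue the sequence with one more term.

eeeeee00000000000000000gggggggggggg333333333333

Term n consists of n+1 e's, followed by 3n+2 0's, followed by 2n+2 g's, followed by 2n+2 3's, where the shown terms are n = 2, 3, 4.
At n = 5 the blocks have lengths 6, 17, 12, 12.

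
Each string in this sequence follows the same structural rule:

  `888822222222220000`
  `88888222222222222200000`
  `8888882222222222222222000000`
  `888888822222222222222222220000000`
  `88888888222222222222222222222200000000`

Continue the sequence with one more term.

8888888882222222222222222222222222000000000

Term n consists of n+1 8's, followed by 3n+1 2's, followed by n+1 0's, where the shown terms are n = 3, 4, 5, 6, 7.
Setting n = 8 gives 9, 25, 9 characters in each block.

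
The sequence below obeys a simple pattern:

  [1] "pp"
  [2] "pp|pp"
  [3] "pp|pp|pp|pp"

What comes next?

Each string is two copies of the previous one joined by '|'.
Doubling pp|pp|pp|pp with '|' between the halves:

pp|pp|pp|pp|pp|pp|pp|pp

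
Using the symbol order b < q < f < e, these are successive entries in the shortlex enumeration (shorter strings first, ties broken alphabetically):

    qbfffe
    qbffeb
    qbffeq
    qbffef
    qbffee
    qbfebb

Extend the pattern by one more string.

The successor of qbfebb increments the rightmost position that isn't already e and resets every position after it to b.

qbfebq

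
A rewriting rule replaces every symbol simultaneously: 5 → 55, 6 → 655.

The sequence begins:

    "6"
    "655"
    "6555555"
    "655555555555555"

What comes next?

φ(655555555555555) expands symbol-by-symbol to 655 55 55 55 55 55 55 55 55 55 55 55 55 55 55; joining the 15 pieces gives the next term.

6555555555555555555555555555555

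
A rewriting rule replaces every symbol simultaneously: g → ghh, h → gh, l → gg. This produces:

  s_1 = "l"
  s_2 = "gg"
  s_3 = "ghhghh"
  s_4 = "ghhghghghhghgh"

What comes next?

φ(ghhghghghhghgh) expands symbol-by-symbol to ghh gh gh ghh gh ghh gh ghh gh gh ghh gh ghh gh; joining the 14 pieces gives the next term.

ghhghghghhghghhghghhghghghhghghhgh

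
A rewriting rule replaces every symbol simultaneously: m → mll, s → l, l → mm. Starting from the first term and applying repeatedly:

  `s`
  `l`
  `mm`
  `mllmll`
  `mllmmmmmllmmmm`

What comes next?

Rewriting the 14 symbols of mllmmmmmllmmmm one by one yields mll mm mm mll mll mll mll mll mm mm mll mll mll mll; concatenated:

mllmmmmmllmllmllmllmllmmmmmllmllmllmll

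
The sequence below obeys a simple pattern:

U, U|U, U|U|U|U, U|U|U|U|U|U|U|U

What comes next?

U|U|U|U|U|U|U|U|U|U|U|U|U|U|U|U

Each string is two copies of the previous one joined by '|'.
One more doubling of U|U|U|U|U|U|U|U gives the answer.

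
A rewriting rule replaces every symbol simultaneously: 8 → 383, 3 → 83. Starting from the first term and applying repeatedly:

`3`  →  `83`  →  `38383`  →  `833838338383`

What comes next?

Expanding 833838338383: 8→383, 3→83, 3→83, 8→383, 3→83, 8→383, 3→83, 3→83, 8→383, 3→83, 8→383, 3→83. Concatenated: 383 83 83 383 83 383 83 83 383 83 383 83.

38383833838338383833838338383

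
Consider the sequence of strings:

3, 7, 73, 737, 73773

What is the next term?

This is a Fibonacci-style word recurrence s(k) = s(k−1)·s(k−2): e.g. 7·3 = 73.
The next term joins 73773 and 737.

73773737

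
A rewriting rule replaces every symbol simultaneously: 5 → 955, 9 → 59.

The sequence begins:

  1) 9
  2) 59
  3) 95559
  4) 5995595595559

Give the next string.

Rewriting the 13 symbols of 5995595595559 one by one yields 955 59 59 955 955 59 955 955 59 955 955 955 59; concatenated:

9555959955955599559555995595595559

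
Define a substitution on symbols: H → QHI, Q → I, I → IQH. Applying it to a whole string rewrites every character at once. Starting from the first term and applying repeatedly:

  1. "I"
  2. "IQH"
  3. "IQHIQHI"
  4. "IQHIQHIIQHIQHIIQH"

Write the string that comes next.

IQHIQHIIQHIQHIIQHIQHIQHIIQHIQHIIQHIQHIQHI

Replace each of the 17 characters of IQHIQHIIQHIQHIIQH in place — IQH I QHI IQH I QHI IQH IQH I QHI IQH I QHI IQH IQH I QHI — and concatenate.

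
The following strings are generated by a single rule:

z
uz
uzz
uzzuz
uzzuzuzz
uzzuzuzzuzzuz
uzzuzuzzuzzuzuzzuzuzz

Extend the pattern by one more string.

uzzuzuzzuzzuzuzzuzuzzuzzuzuzzuzzuz

From term 3 onward, concatenate the last term with the second-to-last: uz·z = uzz, uzz·uz = uzzuz, …
The next term joins uzzuzuzzuzzuzuzzuzuzz and uzzuzuzzuzzuz.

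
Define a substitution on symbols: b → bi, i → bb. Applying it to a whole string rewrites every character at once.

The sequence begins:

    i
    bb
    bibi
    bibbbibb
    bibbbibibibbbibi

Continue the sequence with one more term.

Rewriting the 16 symbols of bibbbibibibbbibi one by one yields bi bb bi bi bi bb bi bb bi bb bi bi bi bb bi bb; concatenated:

bibbbibibibbbibbbibbbibibibbbibb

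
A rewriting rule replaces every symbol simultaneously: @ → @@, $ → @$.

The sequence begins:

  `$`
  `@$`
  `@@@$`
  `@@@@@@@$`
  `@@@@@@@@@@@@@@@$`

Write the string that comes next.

Replace each of the 16 characters of @@@@@@@@@@@@@@@$ in place — @@ @@ @@ @@ @@ @@ @@ @@ @@ @@ @@ @@ @@ @@ @@ @$ — and concatenate.

@@@@@@@@@@@@@@@@@@@@@@@@@@@@@@@$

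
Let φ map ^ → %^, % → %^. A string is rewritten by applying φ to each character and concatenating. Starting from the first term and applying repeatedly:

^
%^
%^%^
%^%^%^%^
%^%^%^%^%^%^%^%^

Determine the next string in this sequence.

%^%^%^%^%^%^%^%^%^%^%^%^%^%^%^%^

Replace each of the 16 characters of %^%^%^%^%^%^%^%^ in place — %^ %^ %^ %^ %^ %^ %^ %^ %^ %^ %^ %^ %^ %^ %^ %^ — and concatenate.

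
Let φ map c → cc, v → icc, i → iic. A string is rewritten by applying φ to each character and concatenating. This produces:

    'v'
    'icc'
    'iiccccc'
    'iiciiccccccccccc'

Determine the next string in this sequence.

Rewriting the 16 symbols of iiciiccccccccccc one by one yields iic iic cc iic iic cc cc cc cc cc cc cc cc cc cc cc; concatenated:

iiciiccciiciiccccccccccccccccccccccc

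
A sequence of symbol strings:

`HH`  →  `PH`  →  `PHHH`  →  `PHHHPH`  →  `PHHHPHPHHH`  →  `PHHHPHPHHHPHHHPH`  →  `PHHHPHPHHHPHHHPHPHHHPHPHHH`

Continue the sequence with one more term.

Each term (from the third on) is the previous term followed by the one before it: term 3 = PH·HH = PHHH.
Continuing: PHHHPHPHHHPHHHPHPHHHPHPHHH · PHHHPHPHHHPHHHPH gives term 8.

PHHHPHPHHHPHHHPHPHHHPHPHHHPHHHPHPHHHPHHHPH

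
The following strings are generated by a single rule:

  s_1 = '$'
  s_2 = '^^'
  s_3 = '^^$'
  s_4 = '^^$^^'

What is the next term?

^^$^^^^$

Each term (from the third on) is the previous term followed by the one before it: term 3 = ^^·$ = ^^$.
Continuing: ^^$^^ · ^^$ gives term 5.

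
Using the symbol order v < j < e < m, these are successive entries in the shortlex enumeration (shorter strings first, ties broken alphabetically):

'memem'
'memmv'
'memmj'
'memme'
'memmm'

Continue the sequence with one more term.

mmvvv

Find the rightmost character of memmm below m, bump it to the next letter, and reset everything to its right to v.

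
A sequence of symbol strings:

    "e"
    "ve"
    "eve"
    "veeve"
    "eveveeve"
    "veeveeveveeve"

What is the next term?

Each term (from the third on) is the two preceding terms concatenated in order: term 3 = e·ve = eve.
So term 7 is eveveeve·veeveeveveeve.

eveveeveveeveeveveeve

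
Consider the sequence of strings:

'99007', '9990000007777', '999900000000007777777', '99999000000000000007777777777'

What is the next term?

9999990000000000000000007777777777777

Reading off run lengths: 9 runs 2, 3, 4, 5; 0 runs 2, 6, 10, 14; 7 runs 1, 4, 7, 10 — each is linear in n (n = 1, 2, …).
For the next term, n = 5, so the run lengths are 6, 18, 13.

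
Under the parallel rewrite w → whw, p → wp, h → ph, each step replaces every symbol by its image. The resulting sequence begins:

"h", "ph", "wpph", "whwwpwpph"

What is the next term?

Expanding whwwpwpph: w→whw, h→ph, w→whw, w→whw, p→wp, w→whw, p→wp, p→wp, h→ph. Concatenated: whw ph whw whw wp whw wp wp ph.

whwphwhwwhwwpwhwwpwpph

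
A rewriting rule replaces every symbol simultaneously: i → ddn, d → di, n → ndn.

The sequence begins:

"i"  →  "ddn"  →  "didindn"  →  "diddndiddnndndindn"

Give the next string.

φ(diddndiddnndndindn) expands symbol-by-symbol to di ddn di di ndn di ddn di di ndn ndn di ndn di ddn ndn di ndn; joining the 18 pieces gives the next term.

diddndidindndiddndidindnndndindndiddnndndindn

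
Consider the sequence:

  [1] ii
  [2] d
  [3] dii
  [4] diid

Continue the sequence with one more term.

diiddii

Each term (from the third on) is the previous term followed by the one before it: term 3 = d·ii = dii.
The next term joins diid and dii.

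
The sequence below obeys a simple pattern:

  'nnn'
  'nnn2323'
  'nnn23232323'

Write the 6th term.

Each term is the previous one with 2323 appended.
From nnn23232323, 3 further steps: nnn23232323 → nnn232323232323 → nnn2323232323232323 → (answer).

nnn23232323232323232323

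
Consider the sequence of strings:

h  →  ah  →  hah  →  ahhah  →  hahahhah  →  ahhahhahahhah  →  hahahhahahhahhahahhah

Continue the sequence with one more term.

Each term (from the third on) is the two preceding terms concatenated in order: term 3 = h·ah = hah.
So term 8 is ahhahhahahhah·hahahhahahhahhahahhah.

ahhahhahahhahhahahhahahhahhahahhah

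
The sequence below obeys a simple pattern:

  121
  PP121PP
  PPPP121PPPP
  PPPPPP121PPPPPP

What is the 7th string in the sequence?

s(k+1) = PP·s(k)·PP, so each term gains PP as a prefix and PP as a suffix.
From PPPPPP121PPPPPP, 3 further steps: PPPPPP121PPPPPP → PPPPPPPP121PPPPPPPP → PPPPPPPPPP121PPPPPPPPPP → (answer).

PPPPPPPPPPPP121PPPPPPPPPPPP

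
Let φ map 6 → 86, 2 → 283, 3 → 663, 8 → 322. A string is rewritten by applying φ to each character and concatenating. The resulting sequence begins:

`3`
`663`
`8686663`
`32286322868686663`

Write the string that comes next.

φ(32286322868686663) expands symbol-by-symbol to 663 283 283 322 86 663 283 283 322 86 322 86 322 86 86 86 663; joining the 17 pieces gives the next term.

663283283322866632832833228632286322868686663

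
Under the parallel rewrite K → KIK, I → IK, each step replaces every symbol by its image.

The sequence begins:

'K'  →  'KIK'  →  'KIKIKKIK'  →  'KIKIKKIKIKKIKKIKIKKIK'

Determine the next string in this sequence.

KIKIKKIKIKKIKKIKIKKIKIKKIKKIKIKKIKKIKIKKIKIKKIKKIKIKKIK

Replace each of the 21 characters of KIKIKKIKIKKIKKIKIKKIK in place — KIK IK KIK IK KIK KIK IK KIK IK KIK KIK IK KIK KIK IK KIK IK KIK KIK IK KIK — and concatenate.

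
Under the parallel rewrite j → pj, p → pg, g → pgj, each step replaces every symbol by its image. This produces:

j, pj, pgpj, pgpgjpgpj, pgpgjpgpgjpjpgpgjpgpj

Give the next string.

Rewriting the 21 symbols of pgpgjpgpgjpjpgpgjpgpj one by one yields pg pgj pg pgj pj pg pgj pg pgj pj pg pj pg pgj pg pgj pj pg pgj pg pj; concatenated:

pgpgjpgpgjpjpgpgjpgpgjpjpgpjpgpgjpgpgjpjpgpgjpgpj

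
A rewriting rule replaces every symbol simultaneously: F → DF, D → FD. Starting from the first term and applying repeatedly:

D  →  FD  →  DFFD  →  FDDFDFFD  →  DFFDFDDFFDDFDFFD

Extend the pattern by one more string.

Applying the rule to each of the 16 symbols of DFFDFDDFFDDFDFFD gives the pieces FD DF DF FD DF FD FD DF DF FD FD DF FD DF DF FD, which concatenate to the answer.

FDDFDFFDDFFDFDDFDFFDFDDFFDDFDFFD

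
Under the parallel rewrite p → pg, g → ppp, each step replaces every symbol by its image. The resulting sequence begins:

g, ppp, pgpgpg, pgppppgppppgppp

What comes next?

Rewriting the 15 symbols of pgppppgppppgppp one by one yields pg ppp pg pg pg pg ppp pg pg pg pg ppp pg pg pg; concatenated:

pgppppgpgpgpgppppgpgpgpgppppgpgpg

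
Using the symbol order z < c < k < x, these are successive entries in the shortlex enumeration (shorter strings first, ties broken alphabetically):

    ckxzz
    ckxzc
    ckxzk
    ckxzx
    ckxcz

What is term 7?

Continuing the enumeration 2 steps past ckxcz: ckxcz → ckxcc → (answer).

ckxck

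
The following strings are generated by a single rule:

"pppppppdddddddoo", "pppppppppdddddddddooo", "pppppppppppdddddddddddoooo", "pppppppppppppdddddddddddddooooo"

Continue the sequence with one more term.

Each string has the form p^{2n+3} d^{2n+3} o^{n}, where the shown terms are n = 2, 3, 4, 5.
Setting n = 6 gives 15, 15, 6 characters in each block.

pppppppppppppppdddddddddddddddoooooo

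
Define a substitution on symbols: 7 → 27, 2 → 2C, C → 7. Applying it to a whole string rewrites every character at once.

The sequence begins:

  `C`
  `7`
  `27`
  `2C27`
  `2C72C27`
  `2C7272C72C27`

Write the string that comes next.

2C7272C272C7272C72C27

Rewriting each symbol of 2C7272C72C27: 2→2C, C→7, 7→27, 2→2C, 7→27, 2→2C, C→7, 7→27, 2→2C, C→7, 2→2C, 7→27, which concatenates to 2C 7 27 2C 27 2C 7 27 2C 7 2C 27.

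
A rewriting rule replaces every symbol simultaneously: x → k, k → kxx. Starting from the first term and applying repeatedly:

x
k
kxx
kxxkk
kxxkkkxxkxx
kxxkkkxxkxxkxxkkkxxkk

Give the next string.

kxxkkkxxkxxkxxkkkxxkkkxxkkkxxkxxkxxkkkxxkxx

Applying the rule to each of the 21 symbols of kxxkkkxxkxxkxxkkkxxkk gives the pieces kxx k k kxx kxx kxx k k kxx k k kxx k k kxx kxx kxx k k kxx kxx, which concatenate to the answer.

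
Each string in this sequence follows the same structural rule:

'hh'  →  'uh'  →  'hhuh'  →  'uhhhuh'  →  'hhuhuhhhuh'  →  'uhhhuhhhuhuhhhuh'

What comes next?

This is a Fibonacci-style word recurrence s(k) = s(k−2)·s(k−1): e.g. hh·uh = hhuh.
Continuing: hhuhuhhhuh · uhhhuhhhuhuhhhuh gives term 7.

hhuhuhhhuhuhhhuhhhuhuhhhuh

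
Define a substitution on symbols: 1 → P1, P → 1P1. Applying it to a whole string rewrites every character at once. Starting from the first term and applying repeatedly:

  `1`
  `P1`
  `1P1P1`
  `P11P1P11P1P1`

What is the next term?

1P1P1P11P1P11P1P1P11P1P11P1P1

Rewriting each symbol of P11P1P11P1P1: P→1P1, 1→P1, 1→P1, P→1P1, 1→P1, P→1P1, 1→P1, 1→P1, P→1P1, 1→P1, P→1P1, 1→P1, which concatenates to 1P1 P1 P1 1P1 P1 1P1 P1 P1 1P1 P1 1P1 P1.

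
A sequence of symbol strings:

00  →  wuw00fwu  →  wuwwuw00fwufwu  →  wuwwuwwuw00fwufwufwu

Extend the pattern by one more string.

s(k+1) = wuw·s(k)·fwu, so each term gains wuw as a prefix and fwu as a suffix.
Applying this once more to wuwwuwwuw00fwufwufwu:

wuwwuwwuwwuw00fwufwufwufwu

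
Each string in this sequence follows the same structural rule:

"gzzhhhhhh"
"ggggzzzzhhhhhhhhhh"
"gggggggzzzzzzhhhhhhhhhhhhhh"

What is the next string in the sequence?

ggggggggggzzzzzzzzhhhhhhhhhhhhhhhhhh

Term n consists of 3n-2 g's, followed by 2n z's, followed by 4n+2 h's (n = 1, 2, …).
For the next term, n = 4, so the run lengths are 10, 8, 18.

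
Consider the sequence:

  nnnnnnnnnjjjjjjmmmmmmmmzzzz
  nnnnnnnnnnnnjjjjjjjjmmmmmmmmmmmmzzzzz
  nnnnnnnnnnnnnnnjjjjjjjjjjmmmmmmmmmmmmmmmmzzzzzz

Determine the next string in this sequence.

Term n consists of 3n+3 n's, followed by 2n+2 j's, followed by 4n m's, followed by n+2 z's, where the shown terms are n = 2, 3, 4.
Setting n = 5 gives 18, 12, 20, 7 characters in each block.

nnnnnnnnnnnnnnnnnnjjjjjjjjjjjjmmmmmmmmmmmmmmmmmmmmzzzzzzz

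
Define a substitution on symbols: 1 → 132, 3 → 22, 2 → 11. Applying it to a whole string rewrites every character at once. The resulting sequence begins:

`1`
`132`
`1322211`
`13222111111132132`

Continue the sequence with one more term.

1322211111113213213213213213213222111322211

Applying the rule to each of the 17 symbols of 13222111111132132 gives the pieces 132 22 11 11 11 132 132 132 132 132 132 132 22 11 132 22 11, which concatenate to the answer.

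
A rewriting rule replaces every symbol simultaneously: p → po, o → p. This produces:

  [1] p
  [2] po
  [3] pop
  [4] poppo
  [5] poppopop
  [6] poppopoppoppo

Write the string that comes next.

poppopoppoppopoppopop

Replace each of the 13 characters of poppopoppoppo in place — po p po po p po p po po p po po p — and concatenate.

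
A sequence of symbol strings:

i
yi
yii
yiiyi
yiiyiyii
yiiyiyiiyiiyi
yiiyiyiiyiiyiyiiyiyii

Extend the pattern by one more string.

From term 3 onward, concatenate the last term with the second-to-last: yi·i = yii, yii·yi = yiiyi, …
Continuing: yiiyiyiiyiiyiyiiyiyii · yiiyiyiiyiiyi gives term 8.

yiiyiyiiyiiyiyiiyiyiiyiiyiyiiyiiyi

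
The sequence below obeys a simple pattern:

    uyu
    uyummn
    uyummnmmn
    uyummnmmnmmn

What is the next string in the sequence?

uyummnmmnmmnmmn

The strings grow by a fixed suffix mmn each time.
So the next term is uyummnmmnmmn·mmn.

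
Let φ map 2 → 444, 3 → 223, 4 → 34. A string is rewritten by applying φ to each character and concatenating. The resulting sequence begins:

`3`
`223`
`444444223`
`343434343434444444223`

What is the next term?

φ(343434343434444444223) expands symbol-by-symbol to 223 34 223 34 223 34 223 34 223 34 223 34 34 34 34 34 34 34 444 444 223; joining the 21 pieces gives the next term.

223342233422334223342233422334343434343434444444223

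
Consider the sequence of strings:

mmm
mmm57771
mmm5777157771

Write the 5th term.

mmm57771577715777157771

The strings grow by a fixed suffix 57771 each time.
From mmm5777157771, 2 further steps: mmm5777157771 → mmm577715777157771 → (answer).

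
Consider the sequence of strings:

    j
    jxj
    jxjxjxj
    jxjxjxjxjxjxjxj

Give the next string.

Each string is two copies of the previous one joined by 'x'.
One more doubling of jxjxjxjxjxjxjxj gives the answer.

jxjxjxjxjxjxjxjxjxjxjxjxjxjxjxj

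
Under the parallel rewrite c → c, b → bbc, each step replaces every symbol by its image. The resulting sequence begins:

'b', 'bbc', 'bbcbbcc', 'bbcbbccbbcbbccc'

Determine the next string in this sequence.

φ(bbcbbccbbcbbccc) expands symbol-by-symbol to bbc bbc c bbc bbc c c bbc bbc c bbc bbc c c c; joining the 15 pieces gives the next term.

bbcbbccbbcbbcccbbcbbccbbcbbcccc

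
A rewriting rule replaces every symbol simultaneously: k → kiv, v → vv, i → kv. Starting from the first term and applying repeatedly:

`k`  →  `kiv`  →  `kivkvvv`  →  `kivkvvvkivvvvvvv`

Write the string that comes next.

Rewriting the 16 symbols of kivkvvvkivvvvvvv one by one yields kiv kv vv kiv vv vv vv kiv kv vv vv vv vv vv vv vv; concatenated:

kivkvvvkivvvvvvvkivkvvvvvvvvvvvvvvv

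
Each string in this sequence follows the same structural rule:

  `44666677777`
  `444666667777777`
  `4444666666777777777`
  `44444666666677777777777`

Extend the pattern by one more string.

444444666666667777777777777

Each string has the form 4^{n} 6^{n+2} 7^{2n+1}, where the shown terms are n = 2, 3, 4, 5.
At n = 6 the blocks have lengths 6, 8, 13.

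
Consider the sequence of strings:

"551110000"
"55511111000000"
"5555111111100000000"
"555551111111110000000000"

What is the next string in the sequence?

Reading off run lengths: 5 runs 2, 3, 4, 5; 1 runs 3, 5, 7, 9; 0 runs 4, 6, 8, 10 — each is linear in n, where the shown terms are n = 2, 3, 4, 5.
Setting n = 6 gives 6, 11, 12 characters in each block.

55555511111111111000000000000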